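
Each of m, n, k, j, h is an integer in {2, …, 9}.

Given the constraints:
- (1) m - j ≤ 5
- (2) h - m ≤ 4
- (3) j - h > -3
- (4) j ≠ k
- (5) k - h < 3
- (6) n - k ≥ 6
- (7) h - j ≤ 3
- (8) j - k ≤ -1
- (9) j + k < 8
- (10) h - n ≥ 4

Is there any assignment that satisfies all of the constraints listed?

Constraints 1, 2, 6, 8, and 10 give m − h ≥ -4, h − n ≥ 4, n − k ≥ 6, k − j ≥ 1, j − m ≥ -5.
Adding all 5 inequalities: the left sides telescope to 0, and the right sides sum to (-4) + 4 + 6 + 1 + (-5) = 2. So 0 ≥ 2, which is false.

Unsatisfiable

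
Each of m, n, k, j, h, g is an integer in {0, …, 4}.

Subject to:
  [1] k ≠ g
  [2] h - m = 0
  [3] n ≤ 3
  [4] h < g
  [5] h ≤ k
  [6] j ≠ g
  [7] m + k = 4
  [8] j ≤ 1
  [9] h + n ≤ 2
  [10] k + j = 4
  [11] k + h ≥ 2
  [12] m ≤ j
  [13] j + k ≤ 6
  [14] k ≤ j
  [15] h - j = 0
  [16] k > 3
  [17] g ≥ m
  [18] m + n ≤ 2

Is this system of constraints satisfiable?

Unsatisfiable

From constraint 16: k ≥ 4. From constraints 8 and 14: k ≤ j and j ≤ 1, so k ≤ 1. But 1 < 4, so no value of k works.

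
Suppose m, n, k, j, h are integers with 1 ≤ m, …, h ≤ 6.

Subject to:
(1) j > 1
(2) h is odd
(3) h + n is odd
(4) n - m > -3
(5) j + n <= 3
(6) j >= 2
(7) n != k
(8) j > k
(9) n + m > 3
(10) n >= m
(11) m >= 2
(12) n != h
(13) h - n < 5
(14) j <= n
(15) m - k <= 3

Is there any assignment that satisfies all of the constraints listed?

From constraint 6: j ≥ 2. From constraints 10 and 11: n ≥ m ≥ 2. Hence j + n ≥ 4. But constraint 5 requires j + n ≤ 3, and 3 < 4. Contradiction.

Unsatisfiable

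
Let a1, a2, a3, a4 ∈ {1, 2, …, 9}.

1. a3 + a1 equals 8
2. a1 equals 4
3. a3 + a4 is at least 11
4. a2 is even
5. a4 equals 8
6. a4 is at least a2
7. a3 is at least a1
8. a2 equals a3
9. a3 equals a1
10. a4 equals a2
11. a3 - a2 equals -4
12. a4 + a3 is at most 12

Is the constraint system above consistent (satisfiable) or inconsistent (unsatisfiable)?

Unsatisfiable

Constraint 5 fixes a4 = 8 and constraint 2 fixes a1 = 4. Constraints 8, 9, and 10 give a4 = a2 = a3 = a1, so a4 = a1. But 8 ≠ 4 — contradiction.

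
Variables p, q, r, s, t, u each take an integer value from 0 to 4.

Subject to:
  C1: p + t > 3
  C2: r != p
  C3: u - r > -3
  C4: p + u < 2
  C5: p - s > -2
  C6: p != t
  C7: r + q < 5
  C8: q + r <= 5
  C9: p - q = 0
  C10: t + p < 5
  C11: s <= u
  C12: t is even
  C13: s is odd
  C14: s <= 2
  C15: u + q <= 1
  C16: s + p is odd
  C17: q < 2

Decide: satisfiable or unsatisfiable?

The assignment p = 0, q = 0, r = 2, s = 1, t = 4, u = 1 works:
  constraint 1 holds since p + t = 4.
  constraint 3 holds since u - r = -1.
The rest check out directly.

Satisfiable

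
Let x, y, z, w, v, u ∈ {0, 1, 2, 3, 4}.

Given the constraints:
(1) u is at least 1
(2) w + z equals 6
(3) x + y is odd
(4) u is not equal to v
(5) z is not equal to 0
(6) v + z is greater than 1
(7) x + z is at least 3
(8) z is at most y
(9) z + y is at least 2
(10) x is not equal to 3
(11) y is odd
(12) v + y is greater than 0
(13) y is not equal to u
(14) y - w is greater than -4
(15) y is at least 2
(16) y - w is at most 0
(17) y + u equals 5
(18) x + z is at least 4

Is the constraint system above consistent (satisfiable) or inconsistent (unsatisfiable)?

One satisfying assignment is x = 4, y = 3, z = 2, w = 4, v = 0, u = 2.
For the less obvious constraints — constraint 2: w + z = 6; constraint 6: v + z = 2; constraint 7: x + z = 6 — and the others hold by inspection.

Satisfiable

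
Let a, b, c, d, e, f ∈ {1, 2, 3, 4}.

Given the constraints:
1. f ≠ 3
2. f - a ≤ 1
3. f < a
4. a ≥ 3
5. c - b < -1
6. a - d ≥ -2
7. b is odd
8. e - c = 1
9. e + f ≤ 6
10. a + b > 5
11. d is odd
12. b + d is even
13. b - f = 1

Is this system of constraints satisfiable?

One satisfying assignment is a = 3, b = 3, c = 1, d = 3, e = 2, f = 2.
For the less obvious constraints — constraint 2: f - a = -1; constraint 5: c - b = -2; constraint 6: a - d = 0 — and the others hold by inspection.

Satisfiable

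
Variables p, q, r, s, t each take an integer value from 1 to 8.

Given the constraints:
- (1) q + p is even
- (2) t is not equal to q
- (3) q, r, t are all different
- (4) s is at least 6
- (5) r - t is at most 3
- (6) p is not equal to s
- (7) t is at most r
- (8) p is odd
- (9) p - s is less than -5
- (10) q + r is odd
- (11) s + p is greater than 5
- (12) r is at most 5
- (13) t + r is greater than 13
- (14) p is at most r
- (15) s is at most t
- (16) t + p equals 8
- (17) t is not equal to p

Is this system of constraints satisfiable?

Unsatisfiable

From constraints 4 and 15: t ≥ s and s ≥ 6, so t ≥ 6. From constraints 7 and 12: t ≤ r and r ≤ 5, so t ≤ 5. But 5 < 6, so no value of t works.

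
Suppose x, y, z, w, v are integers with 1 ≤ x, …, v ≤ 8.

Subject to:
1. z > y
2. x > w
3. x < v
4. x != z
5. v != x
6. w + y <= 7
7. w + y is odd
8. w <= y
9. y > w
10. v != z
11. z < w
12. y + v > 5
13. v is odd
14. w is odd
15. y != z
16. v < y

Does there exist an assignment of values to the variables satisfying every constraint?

Unsatisfiable

Constraints 1, 2, 3, 11, and 16 give w < x, x < v, v < y, y < z, z < w. Chaining: w < x < v < y < z < w, which forces w < w — impossible.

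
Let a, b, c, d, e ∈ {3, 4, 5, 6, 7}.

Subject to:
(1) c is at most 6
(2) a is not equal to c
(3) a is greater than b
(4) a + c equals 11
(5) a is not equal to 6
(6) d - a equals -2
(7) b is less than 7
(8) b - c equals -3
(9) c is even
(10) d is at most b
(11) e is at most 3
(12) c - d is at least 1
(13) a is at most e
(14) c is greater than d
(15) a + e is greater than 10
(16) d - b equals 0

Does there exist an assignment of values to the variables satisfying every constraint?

From constraints 11 and 13: a ≤ e ≤ 3. From constraint 1: c ≤ 6. Hence a + c ≤ 9. But constraint 4 requires a + c = 11, and 11 > 9. Contradiction.

Unsatisfiable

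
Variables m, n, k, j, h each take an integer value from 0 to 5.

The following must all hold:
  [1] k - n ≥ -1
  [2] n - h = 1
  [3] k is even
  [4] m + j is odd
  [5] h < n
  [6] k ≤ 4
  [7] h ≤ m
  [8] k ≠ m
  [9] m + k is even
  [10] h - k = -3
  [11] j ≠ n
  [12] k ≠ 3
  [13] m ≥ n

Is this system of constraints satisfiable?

Setting (m, n, k, j, h) = (2, 2, 4, 1, 1) satisfies everything: constraint 1: k - n = 2; constraint 2: n - h = 1; constraint 10: h - k = -3, and the others follow.

Satisfiable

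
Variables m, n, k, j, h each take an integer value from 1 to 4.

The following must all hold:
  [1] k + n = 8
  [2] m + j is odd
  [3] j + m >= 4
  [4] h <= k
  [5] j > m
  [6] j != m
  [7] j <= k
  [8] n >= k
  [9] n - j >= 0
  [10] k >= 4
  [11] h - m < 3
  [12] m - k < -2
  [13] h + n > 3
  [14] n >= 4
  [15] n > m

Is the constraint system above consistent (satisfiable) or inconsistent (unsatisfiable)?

Take m = 1, n = 4, k = 4, j = 4, h = 1. Then constraint 1: k + n = 8; constraint 3: j + m = 5; constraint 9: n - j = 0, and every other listed constraint is also met.

Satisfiable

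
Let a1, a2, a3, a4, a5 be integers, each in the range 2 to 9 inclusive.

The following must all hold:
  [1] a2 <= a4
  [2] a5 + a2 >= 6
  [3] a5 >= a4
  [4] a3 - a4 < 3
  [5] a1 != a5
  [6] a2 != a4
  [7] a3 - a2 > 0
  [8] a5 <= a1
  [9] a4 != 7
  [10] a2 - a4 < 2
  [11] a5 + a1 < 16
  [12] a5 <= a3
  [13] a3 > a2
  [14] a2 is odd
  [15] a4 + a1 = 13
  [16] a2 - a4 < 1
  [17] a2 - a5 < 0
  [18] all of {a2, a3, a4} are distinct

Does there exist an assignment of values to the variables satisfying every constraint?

Satisfiable

The assignment a1 = 9, a2 = 3, a3 = 6, a4 = 4, a5 = 6 works:
  constraint 2 holds since a5 + a2 = 9.
  constraint 4 holds since a3 - a4 = 2.
The rest check out directly.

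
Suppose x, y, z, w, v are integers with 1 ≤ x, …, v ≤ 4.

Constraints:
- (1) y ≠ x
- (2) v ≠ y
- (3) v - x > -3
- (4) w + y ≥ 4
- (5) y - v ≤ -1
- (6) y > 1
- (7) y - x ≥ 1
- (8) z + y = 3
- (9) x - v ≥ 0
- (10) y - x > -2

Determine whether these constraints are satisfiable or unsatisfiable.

Unsatisfiable

Constraints 5, 7, and 9 give v − y ≥ 1, y − x ≥ 1, x − v ≥ 0.
Adding all 3 inequalities: the left sides telescope to 0, and the right sides sum to 1 + 1 + 0 = 2. So 0 ≥ 2, which is false.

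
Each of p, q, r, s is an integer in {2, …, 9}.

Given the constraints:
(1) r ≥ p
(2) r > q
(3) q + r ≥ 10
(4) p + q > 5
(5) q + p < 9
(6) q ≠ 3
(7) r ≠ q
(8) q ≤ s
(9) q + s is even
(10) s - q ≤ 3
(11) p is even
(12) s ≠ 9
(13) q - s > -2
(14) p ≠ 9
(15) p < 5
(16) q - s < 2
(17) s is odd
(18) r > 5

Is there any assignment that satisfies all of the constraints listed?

Satisfiable

Try p = 2, q = 5, r = 8, s = 5.
Check constraint 3: q + r = 13; constraint 4: p + q = 7; constraint 5: q + p = 7. The remaining constraints are straightforward to verify.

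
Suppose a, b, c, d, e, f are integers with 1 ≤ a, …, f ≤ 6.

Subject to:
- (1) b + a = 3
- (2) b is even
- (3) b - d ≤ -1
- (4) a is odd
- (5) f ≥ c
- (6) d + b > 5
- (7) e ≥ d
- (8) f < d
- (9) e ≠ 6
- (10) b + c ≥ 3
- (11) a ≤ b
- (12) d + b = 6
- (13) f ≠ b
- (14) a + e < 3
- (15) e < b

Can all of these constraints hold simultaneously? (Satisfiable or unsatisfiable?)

Constraints 3, 7, and 15 give b < d, d ≤ e, e < b. Chaining: b < d ≤ e < b, which forces b < b — impossible.

Unsatisfiable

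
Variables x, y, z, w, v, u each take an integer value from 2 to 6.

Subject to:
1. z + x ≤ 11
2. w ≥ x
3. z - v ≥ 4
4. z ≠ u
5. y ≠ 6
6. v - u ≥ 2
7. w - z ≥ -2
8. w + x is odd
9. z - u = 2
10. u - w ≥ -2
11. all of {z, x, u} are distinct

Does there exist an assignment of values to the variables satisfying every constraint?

Unsatisfiable

Constraints 3, 6, 7, and 10 give v − u ≥ 2, u − w ≥ -2, w − z ≥ -2, z − v ≥ 4.
Adding all 4 inequalities: the left sides telescope to 0, and the right sides sum to 2 + (-2) + (-2) + 4 = 2. So 0 ≥ 2, which is false.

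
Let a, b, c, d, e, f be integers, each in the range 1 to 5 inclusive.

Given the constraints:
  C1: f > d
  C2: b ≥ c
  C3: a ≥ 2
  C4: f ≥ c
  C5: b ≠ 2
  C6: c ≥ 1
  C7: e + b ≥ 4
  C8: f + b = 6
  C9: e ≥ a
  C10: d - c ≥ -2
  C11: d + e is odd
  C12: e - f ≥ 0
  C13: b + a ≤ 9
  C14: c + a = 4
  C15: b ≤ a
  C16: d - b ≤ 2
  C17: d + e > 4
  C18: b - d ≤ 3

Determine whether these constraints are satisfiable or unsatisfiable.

Setting (a, b, c, d, e, f) = (3, 3, 1, 2, 3, 3) satisfies everything: constraint 7: e + b = 6; constraint 8: f + b = 6; constraint 10: d - c = 1, and the others follow.

Satisfiable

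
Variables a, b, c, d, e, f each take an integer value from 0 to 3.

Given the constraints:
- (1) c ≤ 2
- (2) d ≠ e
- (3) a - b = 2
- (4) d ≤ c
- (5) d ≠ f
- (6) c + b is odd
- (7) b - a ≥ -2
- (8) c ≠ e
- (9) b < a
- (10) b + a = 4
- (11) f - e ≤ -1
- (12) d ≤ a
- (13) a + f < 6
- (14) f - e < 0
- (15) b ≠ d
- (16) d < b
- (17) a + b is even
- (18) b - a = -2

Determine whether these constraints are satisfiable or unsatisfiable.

Take a = 3, b = 1, c = 0, d = 0, e = 2, f = 1. Then constraint 3: a - b = 2; constraint 7: b - a = -2, and every other listed constraint is also met.

Satisfiable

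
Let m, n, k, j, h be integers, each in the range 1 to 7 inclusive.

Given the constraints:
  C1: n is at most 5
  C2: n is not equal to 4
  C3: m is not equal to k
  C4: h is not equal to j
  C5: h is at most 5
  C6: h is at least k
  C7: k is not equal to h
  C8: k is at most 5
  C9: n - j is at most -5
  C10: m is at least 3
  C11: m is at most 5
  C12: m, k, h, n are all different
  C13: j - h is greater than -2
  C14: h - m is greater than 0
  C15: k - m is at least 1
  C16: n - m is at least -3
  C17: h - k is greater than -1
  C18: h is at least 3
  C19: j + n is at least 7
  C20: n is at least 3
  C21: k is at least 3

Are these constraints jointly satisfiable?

Unsatisfiable

Constraints 1, 5, 8, 10, 11, 18, 20, and 21 confine each of m, k, h, n to the 3 values {3, …, 5}.
Constraint 12 requires all 4 of them to be distinct, but only 3 values are available — impossible by the pigeonhole principle.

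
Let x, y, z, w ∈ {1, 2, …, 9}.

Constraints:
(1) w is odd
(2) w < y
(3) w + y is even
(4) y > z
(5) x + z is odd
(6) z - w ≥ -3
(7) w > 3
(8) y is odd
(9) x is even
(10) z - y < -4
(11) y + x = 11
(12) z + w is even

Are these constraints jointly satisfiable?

Satisfiable

Take x = 2, y = 9, z = 3, w = 5. Then constraint 6: z - w = -2; constraint 10: z - y = -6; constraint 11: y + x = 11, and every other listed constraint is also met.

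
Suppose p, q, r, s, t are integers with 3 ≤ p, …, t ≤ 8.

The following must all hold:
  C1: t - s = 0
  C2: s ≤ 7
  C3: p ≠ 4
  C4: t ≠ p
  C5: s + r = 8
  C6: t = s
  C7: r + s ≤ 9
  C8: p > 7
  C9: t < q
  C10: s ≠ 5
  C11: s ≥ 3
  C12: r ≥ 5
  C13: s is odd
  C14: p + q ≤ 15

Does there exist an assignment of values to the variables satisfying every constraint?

Satisfiable

Take p = 8, q = 5, r = 5, s = 3, t = 3. Then constraint 1: t - s = 0; constraint 5: s + r = 8; constraint 7: r + s = 8, and every other listed constraint is also met.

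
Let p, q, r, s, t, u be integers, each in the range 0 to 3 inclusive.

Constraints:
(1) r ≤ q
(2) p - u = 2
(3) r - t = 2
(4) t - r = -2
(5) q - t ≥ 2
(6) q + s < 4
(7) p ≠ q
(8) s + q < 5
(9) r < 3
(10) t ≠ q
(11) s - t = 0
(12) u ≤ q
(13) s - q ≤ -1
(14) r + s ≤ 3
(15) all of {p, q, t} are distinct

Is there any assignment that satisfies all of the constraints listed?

One satisfying assignment is p = 2, q = 3, r = 2, s = 0, t = 0, u = 0.
For the less obvious constraints — constraint 2: p - u = 2; constraint 3: r - t = 2 — and the others hold by inspection.

Satisfiable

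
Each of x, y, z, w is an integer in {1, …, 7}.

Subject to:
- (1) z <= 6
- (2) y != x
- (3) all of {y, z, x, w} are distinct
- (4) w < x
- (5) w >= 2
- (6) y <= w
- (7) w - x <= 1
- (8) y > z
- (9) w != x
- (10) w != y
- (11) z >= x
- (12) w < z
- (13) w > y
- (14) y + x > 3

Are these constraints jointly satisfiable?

Constraints 4, 8, 11, and 13 give w < x, x ≤ z, z < y, y < w. Chaining: w < x ≤ z < y < w, which forces w < w — impossible.

Unsatisfiable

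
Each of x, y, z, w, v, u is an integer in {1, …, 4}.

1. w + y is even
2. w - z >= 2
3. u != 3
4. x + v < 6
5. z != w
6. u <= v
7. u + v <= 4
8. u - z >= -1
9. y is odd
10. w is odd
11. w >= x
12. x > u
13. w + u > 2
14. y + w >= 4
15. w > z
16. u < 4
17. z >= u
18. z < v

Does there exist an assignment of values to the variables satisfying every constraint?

Satisfiable

The assignment x = 3, y = 1, z = 1, w = 3, v = 2, u = 1 works:
  constraint 2 holds since w - z = 2.
  constraint 4 holds since x + v = 5.
The rest check out directly.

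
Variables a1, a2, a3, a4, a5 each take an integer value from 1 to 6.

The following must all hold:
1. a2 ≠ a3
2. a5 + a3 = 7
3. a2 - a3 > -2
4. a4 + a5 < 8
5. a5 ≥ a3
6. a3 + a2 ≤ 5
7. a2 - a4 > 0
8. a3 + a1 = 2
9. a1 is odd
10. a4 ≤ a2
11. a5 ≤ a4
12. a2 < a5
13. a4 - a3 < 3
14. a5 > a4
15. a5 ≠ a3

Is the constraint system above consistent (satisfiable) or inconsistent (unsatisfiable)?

Constraints 7, 11, and 12 give a4 < a2, a2 < a5, a5 ≤ a4. Chaining: a4 < a2 < a5 ≤ a4, which forces a4 < a4 — impossible.

Unsatisfiable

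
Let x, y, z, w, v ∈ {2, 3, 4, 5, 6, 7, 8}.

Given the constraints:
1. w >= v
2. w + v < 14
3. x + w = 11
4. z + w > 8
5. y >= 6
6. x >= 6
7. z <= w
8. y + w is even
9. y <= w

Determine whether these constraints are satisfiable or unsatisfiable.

Unsatisfiable

From constraint 6: x ≥ 6. From constraints 5 and 9: w ≥ y ≥ 6. Hence x + w ≥ 12. But constraint 3 requires x + w = 11, and 11 < 12. Contradiction.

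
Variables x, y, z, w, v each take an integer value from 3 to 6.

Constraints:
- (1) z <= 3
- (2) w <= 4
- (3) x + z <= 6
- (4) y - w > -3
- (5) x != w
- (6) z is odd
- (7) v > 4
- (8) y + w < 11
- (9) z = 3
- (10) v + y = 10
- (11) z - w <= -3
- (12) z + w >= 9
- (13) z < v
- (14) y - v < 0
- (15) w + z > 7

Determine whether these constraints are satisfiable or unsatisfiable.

From constraint 1: z ≤ 3. From constraint 2: w ≤ 4. Hence z + w ≤ 7. But constraint 12 requires z + w ≥ 9, and 9 > 7. Contradiction.

Unsatisfiable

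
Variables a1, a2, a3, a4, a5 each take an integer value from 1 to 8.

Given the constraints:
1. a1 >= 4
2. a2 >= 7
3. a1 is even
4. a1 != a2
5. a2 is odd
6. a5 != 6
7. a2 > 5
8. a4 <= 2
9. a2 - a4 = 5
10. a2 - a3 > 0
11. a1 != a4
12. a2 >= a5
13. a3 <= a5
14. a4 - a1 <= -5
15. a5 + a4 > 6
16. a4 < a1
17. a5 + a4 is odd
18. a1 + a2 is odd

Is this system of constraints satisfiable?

The assignment a1 = 8, a2 = 7, a3 = 5, a4 = 2, a5 = 5 works:
  constraint 9 holds since a2 - a4 = 5.
  constraint 10 holds since a2 - a3 = 2.
  constraint 14 holds since a4 - a1 = -6.
The rest check out directly.

Satisfiable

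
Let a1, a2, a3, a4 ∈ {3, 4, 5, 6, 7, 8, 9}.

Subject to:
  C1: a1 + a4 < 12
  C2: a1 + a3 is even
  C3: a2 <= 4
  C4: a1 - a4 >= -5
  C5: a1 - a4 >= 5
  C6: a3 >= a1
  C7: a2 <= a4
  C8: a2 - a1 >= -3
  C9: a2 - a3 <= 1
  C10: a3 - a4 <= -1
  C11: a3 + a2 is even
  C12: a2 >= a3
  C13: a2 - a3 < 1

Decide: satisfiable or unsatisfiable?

Constraints 5, 8, 9, and 10 give a1 − a4 ≥ 5, a4 − a3 ≥ 1, a3 − a2 ≥ -1, a2 − a1 ≥ -3.
Adding all 4 inequalities: the left sides telescope to 0, and the right sides sum to 5 + 1 + (-1) + (-3) = 2. So 0 ≥ 2, which is false.

Unsatisfiable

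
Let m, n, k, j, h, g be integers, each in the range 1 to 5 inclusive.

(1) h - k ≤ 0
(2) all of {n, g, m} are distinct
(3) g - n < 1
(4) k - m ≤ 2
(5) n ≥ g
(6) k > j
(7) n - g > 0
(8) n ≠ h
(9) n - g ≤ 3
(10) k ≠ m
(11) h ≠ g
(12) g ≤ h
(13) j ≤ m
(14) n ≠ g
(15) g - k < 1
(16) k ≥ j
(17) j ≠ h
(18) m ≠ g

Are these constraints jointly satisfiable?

Try m = 5, n = 4, k = 4, j = 2, h = 3, g = 2.
Check constraint 1: h - k = -1; constraint 3: g - n = -2. The remaining constraints are straightforward to verify.

Satisfiable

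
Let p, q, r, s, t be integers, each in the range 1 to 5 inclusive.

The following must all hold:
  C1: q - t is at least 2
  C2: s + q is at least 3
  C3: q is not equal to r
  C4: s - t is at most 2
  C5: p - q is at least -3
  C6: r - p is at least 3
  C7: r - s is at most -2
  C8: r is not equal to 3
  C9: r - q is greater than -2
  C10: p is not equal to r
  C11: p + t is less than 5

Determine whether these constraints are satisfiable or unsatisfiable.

Constraints 1, 4, 5, 6, and 7 give p − q ≥ -3, q − t ≥ 2, t − s ≥ -2, s − r ≥ 2, r − p ≥ 3.
Adding all 5 inequalities: the left sides telescope to 0, and the right sides sum to (-3) + 2 + (-2) + 2 + 3 = 2. So 0 ≥ 2, which is false.

Unsatisfiable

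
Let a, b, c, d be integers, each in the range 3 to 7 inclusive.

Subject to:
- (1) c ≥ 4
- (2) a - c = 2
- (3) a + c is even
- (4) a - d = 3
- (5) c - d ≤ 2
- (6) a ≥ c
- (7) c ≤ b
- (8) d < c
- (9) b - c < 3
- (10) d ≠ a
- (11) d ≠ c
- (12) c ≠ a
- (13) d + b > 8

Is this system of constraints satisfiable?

Try a = 6, b = 6, c = 4, d = 3.
Check constraint 2: a - c = 2; constraint 4: a - d = 3; constraint 5: c - d = 1. The remaining constraints are straightforward to verify.

Satisfiable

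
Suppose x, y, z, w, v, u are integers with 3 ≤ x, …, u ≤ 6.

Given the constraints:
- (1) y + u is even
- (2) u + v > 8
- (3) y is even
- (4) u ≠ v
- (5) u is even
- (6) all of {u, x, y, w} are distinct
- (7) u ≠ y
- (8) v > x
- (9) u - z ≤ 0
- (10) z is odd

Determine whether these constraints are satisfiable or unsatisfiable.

Satisfiable

Take x = 3, y = 6, z = 5, w = 5, v = 6, u = 4. Then constraint 2: u + v = 10; constraint 9: u - z = -1, and every other listed constraint is also met.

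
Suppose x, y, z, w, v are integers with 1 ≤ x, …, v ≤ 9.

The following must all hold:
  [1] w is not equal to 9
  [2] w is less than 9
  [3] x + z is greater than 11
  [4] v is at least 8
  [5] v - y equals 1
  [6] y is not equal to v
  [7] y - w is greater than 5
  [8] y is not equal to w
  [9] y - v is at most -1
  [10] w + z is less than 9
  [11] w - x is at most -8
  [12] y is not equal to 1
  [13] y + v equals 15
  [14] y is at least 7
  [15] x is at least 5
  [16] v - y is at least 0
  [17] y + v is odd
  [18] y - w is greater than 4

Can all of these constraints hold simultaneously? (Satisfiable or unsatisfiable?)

Take x = 9, y = 7, z = 5, w = 1, v = 8. Then constraint 3: x + z = 14; constraint 5: v - y = 1, and every other listed constraint is also met.

Satisfiable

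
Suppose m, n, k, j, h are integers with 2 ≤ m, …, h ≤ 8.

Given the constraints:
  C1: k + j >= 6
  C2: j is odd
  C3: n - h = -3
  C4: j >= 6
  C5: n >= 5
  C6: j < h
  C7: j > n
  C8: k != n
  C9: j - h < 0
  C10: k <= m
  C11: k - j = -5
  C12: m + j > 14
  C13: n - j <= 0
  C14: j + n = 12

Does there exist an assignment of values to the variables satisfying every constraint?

Take m = 8, n = 5, k = 2, j = 7, h = 8. Then constraint 1: k + j = 9; constraint 3: n - h = -3; constraint 9: j - h = -1, and every other listed constraint is also met.

Satisfiable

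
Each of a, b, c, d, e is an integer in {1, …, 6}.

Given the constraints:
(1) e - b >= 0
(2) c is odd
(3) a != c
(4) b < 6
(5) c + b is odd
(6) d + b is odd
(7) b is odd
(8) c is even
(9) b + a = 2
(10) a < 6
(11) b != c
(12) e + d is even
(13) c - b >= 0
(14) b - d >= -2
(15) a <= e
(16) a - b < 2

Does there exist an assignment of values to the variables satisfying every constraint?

Unsatisfiable

Constraint 2 makes c odd and constraint 7 makes b odd, so c + b must be even. Constraint 5 says c + b is odd — contradiction.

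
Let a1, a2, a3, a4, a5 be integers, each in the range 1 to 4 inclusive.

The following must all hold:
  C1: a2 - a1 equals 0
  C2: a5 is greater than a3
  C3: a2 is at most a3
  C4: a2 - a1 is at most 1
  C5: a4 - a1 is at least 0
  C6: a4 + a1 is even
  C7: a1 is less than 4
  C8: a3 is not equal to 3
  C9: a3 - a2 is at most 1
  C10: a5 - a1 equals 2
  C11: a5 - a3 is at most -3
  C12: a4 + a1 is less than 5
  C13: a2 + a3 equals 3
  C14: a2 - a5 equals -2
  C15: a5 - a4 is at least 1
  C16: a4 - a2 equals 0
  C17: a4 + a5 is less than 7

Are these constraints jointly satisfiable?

Unsatisfiable

Constraints 4, 5, 9, 11, and 15 give a5 − a4 ≥ 1, a4 − a1 ≥ 0, a1 − a2 ≥ -1, a2 − a3 ≥ -1, a3 − a5 ≥ 3.
Adding all 5 inequalities: the left sides telescope to 0, and the right sides sum to 1 + 0 + (-1) + (-1) + 3 = 2. So 0 ≥ 2, which is false.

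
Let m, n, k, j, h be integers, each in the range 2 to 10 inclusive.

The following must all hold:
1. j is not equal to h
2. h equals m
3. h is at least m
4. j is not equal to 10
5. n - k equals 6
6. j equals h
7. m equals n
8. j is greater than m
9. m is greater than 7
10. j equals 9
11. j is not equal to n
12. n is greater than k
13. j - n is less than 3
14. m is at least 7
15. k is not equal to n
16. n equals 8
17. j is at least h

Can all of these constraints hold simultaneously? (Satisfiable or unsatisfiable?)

Unsatisfiable

Constraint 10 fixes j = 9 and constraint 16 fixes n = 8. Constraints 2, 6, and 7 give j = h = m = n, so j = n. But 9 ≠ 8 — contradiction.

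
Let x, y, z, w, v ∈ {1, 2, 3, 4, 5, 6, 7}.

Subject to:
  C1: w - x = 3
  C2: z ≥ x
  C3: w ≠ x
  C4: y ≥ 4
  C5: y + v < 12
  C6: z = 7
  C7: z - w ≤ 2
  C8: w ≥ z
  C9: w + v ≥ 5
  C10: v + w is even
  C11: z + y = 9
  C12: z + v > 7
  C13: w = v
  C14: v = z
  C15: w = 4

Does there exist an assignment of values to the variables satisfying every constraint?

Constraint 15 fixes w = 4 and constraint 6 fixes z = 7. Constraints 13 and 14 give w = v = z, so w = z. But 4 ≠ 7 — contradiction.

Unsatisfiable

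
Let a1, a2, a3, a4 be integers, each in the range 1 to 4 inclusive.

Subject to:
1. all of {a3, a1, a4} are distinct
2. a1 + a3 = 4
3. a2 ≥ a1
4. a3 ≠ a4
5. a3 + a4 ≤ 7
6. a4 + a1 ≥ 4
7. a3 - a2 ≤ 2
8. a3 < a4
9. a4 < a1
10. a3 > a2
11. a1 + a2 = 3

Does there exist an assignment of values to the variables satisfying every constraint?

Unsatisfiable

Constraints 3, 8, 9, and 10 give a3 < a4, a4 < a1, a1 ≤ a2, a2 < a3. Chaining: a3 < a4 < a1 ≤ a2 < a3, which forces a3 < a3 — impossible.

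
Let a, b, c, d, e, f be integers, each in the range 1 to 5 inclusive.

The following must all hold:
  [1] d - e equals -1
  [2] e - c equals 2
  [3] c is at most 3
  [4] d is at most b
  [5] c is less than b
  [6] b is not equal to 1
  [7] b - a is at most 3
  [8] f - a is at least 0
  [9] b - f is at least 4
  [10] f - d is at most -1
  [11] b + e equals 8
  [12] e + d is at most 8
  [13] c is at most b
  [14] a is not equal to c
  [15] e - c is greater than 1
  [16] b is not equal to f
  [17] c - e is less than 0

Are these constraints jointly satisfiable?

Unsatisfiable

Constraints 7, 8, and 9 give f − a ≥ 0, a − b ≥ -3, b − f ≥ 4.
Adding all 3 inequalities: the left sides telescope to 0, and the right sides sum to 0 + (-3) + 4 = 1. So 0 ≥ 1, which is false.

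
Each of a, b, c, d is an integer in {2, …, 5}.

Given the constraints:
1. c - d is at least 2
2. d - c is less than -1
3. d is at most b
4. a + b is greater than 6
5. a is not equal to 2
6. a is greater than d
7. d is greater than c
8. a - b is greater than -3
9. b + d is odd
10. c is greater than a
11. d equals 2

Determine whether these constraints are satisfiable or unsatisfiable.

Unsatisfiable

Constraints 6, 7, and 10 give c < d, d < a, a < c. Chaining: c < d < a < c, which forces c < c — impossible.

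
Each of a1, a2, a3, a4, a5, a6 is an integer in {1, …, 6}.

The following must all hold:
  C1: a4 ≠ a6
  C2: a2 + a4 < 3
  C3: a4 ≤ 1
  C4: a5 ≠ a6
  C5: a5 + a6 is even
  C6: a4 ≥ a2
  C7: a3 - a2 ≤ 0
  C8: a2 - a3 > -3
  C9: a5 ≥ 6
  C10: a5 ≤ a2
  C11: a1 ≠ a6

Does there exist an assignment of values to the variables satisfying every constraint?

Unsatisfiable

From constraints 9 and 10: a2 ≥ a5 and a5 ≥ 6, so a2 ≥ 6. From constraints 3 and 6: a2 ≤ a4 and a4 ≤ 1, so a2 ≤ 1. But 1 < 6, so no value of a2 works.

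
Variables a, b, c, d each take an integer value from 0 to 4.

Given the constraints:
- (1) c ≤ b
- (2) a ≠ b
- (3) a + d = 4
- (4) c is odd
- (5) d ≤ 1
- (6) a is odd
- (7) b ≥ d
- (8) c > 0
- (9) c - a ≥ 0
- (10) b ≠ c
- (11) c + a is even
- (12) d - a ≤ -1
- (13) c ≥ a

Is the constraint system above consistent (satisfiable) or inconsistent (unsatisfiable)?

Try a = 3, b = 4, c = 3, d = 1.
Check constraint 3: a + d = 4; constraint 9: c - a = 0; constraint 12: d - a = -2. The remaining constraints are straightforward to verify.

Satisfiable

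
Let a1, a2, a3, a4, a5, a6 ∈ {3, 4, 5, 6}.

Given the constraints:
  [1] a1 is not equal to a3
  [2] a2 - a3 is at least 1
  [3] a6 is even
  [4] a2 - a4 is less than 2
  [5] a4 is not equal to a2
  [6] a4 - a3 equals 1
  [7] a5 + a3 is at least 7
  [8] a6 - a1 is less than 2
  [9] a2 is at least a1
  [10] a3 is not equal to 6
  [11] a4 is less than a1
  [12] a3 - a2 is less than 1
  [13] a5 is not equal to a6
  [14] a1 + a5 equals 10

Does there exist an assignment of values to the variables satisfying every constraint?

Try a1 = 5, a2 = 5, a3 = 3, a4 = 4, a5 = 5, a6 = 4.
Check constraint 2: a2 - a3 = 2; constraint 4: a2 - a4 = 1. The remaining constraints are straightforward to verify.

Satisfiable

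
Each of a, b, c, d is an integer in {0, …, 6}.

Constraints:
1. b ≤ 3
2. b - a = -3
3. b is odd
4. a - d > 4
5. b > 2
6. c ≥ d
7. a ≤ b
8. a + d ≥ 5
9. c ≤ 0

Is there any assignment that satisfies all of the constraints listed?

From constraints 1 and 7: a ≤ b ≤ 3. From constraints 6 and 9: d ≤ c ≤ 0. Hence a + d ≤ 3. But constraint 8 requires a + d ≥ 5, and 5 > 3. Contradiction.

Unsatisfiable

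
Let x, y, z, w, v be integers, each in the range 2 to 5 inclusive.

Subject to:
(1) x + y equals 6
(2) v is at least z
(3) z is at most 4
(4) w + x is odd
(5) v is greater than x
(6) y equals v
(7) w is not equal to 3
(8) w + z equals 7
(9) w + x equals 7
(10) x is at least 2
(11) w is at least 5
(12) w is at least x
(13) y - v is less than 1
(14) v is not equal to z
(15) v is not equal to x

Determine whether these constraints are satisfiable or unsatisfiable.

One satisfying assignment is x = 2, y = 4, z = 2, w = 5, v = 4.
For the less obvious constraints — constraint 1: x + y = 6; constraint 8: w + z = 7 — and the others hold by inspection.

Satisfiable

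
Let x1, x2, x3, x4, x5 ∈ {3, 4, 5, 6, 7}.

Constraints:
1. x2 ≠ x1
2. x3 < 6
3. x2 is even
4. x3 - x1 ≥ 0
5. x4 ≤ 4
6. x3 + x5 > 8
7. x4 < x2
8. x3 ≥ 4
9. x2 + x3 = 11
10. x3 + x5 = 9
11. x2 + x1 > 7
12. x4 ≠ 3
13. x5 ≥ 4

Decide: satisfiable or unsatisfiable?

Setting (x1, x2, x3, x4, x5) = (3, 6, 5, 4, 4) satisfies everything: constraint 4: x3 - x1 = 2; constraint 6: x3 + x5 = 9; constraint 9: x2 + x3 = 11, and the others follow.

Satisfiable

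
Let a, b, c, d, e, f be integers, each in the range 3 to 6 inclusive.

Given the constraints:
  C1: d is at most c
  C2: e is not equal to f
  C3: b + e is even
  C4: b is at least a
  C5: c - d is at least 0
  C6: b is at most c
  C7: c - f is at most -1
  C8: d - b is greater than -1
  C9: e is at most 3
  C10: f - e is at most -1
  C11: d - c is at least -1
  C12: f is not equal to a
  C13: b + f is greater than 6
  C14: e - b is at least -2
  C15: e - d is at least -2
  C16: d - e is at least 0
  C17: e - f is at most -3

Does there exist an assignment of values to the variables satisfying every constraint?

Constraints 5, 7, 10, and 16 give d − e ≥ 0, e − f ≥ 1, f − c ≥ 1, c − d ≥ 0.
Adding all 4 inequalities: the left sides telescope to 0, and the right sides sum to 0 + 1 + 1 + 0 = 2. So 0 ≥ 2, which is false.

Unsatisfiable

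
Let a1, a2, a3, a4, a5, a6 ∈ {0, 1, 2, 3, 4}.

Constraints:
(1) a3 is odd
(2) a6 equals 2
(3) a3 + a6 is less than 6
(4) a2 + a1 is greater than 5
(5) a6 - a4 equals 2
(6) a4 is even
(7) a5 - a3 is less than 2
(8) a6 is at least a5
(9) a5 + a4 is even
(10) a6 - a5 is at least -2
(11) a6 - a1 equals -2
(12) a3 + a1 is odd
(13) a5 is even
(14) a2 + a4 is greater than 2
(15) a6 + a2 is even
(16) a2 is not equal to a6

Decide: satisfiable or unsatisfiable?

Try a1 = 4, a2 = 4, a3 = 1, a4 = 0, a5 = 2, a6 = 2.
Check constraint 3: a3 + a6 = 3; constraint 4: a2 + a1 = 8. The remaining constraints are straightforward to verify.

Satisfiable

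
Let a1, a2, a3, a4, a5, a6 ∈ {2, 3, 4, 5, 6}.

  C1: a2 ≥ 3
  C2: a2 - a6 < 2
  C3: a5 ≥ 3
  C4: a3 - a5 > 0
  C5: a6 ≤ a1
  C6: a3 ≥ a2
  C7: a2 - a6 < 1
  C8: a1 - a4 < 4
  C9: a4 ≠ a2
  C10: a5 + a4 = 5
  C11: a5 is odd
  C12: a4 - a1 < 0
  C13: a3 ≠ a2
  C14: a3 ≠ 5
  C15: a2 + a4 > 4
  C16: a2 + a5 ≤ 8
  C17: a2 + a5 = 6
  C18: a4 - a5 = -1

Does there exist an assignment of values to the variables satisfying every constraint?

One satisfying assignment is a1 = 5, a2 = 3, a3 = 4, a4 = 2, a5 = 3, a6 = 3.
For the less obvious constraints — constraint 2: a2 - a6 = 0; constraint 4: a3 - a5 = 1 — and the others hold by inspection.

Satisfiable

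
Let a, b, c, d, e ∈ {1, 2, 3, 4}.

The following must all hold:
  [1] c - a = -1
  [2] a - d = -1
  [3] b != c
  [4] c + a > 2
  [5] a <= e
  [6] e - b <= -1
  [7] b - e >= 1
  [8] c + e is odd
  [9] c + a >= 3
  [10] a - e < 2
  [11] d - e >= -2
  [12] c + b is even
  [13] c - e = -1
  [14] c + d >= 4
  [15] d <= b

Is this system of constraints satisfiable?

Try a = 3, b = 4, c = 2, d = 4, e = 3.
Check constraint 1: c - a = -1; constraint 2: a - d = -1. The remaining constraints are straightforward to verify.

Satisfiable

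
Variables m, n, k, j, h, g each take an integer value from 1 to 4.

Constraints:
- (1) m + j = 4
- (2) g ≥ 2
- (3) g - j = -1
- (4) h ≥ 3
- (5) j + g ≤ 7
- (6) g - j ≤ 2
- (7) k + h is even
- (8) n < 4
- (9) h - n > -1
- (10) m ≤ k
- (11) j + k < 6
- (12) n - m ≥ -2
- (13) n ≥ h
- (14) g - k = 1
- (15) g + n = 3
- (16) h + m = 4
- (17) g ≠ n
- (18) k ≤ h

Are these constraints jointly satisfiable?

From constraint 2: g ≥ 2. From constraints 4 and 13: n ≥ h ≥ 3. Hence g + n ≥ 5. But constraint 15 requires g + n = 3, and 3 < 5. Contradiction.

Unsatisfiable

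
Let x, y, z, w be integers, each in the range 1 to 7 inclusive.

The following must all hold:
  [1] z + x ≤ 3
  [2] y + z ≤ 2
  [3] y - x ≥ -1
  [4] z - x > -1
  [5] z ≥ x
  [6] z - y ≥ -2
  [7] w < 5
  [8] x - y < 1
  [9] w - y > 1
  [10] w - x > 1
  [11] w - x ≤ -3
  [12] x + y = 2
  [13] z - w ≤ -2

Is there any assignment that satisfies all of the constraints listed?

Unsatisfiable

Constraints 3, 6, 11, and 13 give w − z ≥ 2, z − y ≥ -2, y − x ≥ -1, x − w ≥ 3.
Adding all 4 inequalities: the left sides telescope to 0, and the right sides sum to 2 + (-2) + (-1) + 3 = 2. So 0 ≥ 2, which is false.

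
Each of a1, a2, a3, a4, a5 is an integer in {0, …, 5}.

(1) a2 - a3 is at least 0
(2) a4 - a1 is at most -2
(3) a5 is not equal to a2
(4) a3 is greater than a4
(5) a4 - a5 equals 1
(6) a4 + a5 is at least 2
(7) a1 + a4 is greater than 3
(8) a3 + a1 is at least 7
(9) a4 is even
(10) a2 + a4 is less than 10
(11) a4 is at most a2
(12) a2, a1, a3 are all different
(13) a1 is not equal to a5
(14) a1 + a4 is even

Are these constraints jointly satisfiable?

Satisfiable

Setting (a1, a2, a3, a4, a5) = (4, 5, 3, 2, 1) satisfies everything: constraint 1: a2 - a3 = 2; constraint 2: a4 - a1 = -2, and the others follow.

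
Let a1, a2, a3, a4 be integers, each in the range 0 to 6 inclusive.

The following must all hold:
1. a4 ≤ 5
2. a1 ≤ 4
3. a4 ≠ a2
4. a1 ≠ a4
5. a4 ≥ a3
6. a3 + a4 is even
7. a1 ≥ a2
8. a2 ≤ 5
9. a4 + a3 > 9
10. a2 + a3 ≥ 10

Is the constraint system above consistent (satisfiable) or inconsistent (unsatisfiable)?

From constraints 2 and 7: a2 ≤ a1 ≤ 4. From constraints 1 and 5: a3 ≤ a4 ≤ 5. Hence a2 + a3 ≤ 9. But constraint 10 requires a2 + a3 ≥ 10, and 10 > 9. Contradiction.

Unsatisfiable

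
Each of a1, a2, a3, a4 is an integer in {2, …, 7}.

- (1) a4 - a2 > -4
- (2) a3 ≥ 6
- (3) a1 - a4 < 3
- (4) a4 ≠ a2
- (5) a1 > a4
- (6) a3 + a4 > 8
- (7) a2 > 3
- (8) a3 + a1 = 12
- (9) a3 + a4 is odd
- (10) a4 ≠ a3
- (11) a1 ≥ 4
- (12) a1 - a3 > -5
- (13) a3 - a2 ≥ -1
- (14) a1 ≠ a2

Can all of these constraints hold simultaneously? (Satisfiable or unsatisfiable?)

Satisfiable

Take a1 = 5, a2 = 7, a3 = 7, a4 = 4. Then constraint 1: a4 - a2 = -3; constraint 3: a1 - a4 = 1; constraint 6: a3 + a4 = 11, and every other listed constraint is also met.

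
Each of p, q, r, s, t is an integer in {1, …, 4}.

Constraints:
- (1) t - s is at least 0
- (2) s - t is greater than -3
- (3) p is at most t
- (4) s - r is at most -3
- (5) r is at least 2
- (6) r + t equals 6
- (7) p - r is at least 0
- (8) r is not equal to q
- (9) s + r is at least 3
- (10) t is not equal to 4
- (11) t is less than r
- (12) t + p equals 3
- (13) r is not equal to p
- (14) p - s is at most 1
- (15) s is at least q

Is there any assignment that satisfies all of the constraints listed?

Constraints 4, 7, and 14 give s − p ≥ -1, p − r ≥ 0, r − s ≥ 3.
Adding all 3 inequalities: the left sides telescope to 0, and the right sides sum to (-1) + 0 + 3 = 2. So 0 ≥ 2, which is false.

Unsatisfiable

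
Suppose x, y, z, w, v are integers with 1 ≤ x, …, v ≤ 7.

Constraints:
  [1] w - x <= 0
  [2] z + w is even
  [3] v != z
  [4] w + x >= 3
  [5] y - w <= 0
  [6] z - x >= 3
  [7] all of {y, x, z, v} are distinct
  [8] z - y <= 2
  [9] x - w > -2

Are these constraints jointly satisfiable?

Constraints 1, 5, 6, and 8 give z − x ≥ 3, x − w ≥ 0, w − y ≥ 0, y − z ≥ -2.
Adding all 4 inequalities: the left sides telescope to 0, and the right sides sum to 3 + 0 + 0 + (-2) = 1. So 0 ≥ 1, which is false.

Unsatisfiable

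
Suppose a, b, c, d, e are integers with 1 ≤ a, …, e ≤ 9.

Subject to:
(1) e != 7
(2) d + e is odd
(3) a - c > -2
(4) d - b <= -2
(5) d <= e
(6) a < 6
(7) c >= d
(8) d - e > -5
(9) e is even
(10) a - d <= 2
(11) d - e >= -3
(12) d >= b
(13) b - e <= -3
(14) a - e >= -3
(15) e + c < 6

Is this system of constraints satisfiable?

Unsatisfiable

Constraints 4, 11, and 13 give b − d ≥ 2, d − e ≥ -3, e − b ≥ 3.
Adding all 3 inequalities: the left sides telescope to 0, and the right sides sum to 2 + (-3) + 3 = 2. So 0 ≥ 2, which is false.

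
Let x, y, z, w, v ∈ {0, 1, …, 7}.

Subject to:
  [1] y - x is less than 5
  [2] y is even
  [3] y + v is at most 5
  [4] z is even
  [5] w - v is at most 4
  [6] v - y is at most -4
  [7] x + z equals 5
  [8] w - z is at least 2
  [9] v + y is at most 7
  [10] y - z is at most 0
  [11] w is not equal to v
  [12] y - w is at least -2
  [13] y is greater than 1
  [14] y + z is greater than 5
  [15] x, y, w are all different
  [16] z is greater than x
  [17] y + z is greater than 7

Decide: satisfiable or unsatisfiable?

Unsatisfiable

Constraints 5, 6, 8, and 10 give z − y ≥ 0, y − v ≥ 4, v − w ≥ -4, w − z ≥ 2.
Adding all 4 inequalities: the left sides telescope to 0, and the right sides sum to 0 + 4 + (-4) + 2 = 2. So 0 ≥ 2, which is false.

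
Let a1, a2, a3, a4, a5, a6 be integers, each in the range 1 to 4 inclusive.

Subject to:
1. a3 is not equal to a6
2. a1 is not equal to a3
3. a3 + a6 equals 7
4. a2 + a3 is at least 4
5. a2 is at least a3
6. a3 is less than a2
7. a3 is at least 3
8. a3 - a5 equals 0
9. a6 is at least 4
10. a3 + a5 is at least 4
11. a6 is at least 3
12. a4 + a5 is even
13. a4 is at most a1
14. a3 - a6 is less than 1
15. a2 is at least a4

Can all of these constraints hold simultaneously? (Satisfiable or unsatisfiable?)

Satisfiable

Take a1 = 4, a2 = 4, a3 = 3, a4 = 1, a5 = 3, a6 = 4. Then constraint 3: a3 + a6 = 7; constraint 4: a2 + a3 = 7, and every other listed constraint is also met.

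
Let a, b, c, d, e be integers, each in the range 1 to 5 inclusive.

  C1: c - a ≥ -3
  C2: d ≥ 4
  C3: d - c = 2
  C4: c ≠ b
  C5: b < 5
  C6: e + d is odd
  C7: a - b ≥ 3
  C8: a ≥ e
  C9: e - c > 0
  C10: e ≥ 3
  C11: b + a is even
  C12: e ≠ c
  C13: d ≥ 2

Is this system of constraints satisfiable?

The assignment a = 5, b = 1, c = 3, d = 5, e = 4 works:
  constraint 1 holds since c - a = -2.
  constraint 3 holds since d - c = 2.
  constraint 7 holds since a - b = 4.
The rest check out directly.

Satisfiable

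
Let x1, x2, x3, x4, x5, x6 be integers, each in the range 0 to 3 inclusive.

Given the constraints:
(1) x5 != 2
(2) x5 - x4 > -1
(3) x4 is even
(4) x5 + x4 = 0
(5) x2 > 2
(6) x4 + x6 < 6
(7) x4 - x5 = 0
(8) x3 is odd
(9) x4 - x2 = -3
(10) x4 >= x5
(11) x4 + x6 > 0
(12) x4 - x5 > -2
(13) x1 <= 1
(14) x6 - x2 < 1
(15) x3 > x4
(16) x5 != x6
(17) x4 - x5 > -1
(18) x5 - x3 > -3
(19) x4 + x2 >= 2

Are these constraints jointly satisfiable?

Take x1 = 0, x2 = 3, x3 = 1, x4 = 0, x5 = 0, x6 = 3. Then constraint 2: x5 - x4 = 0; constraint 4: x5 + x4 = 0; constraint 6: x4 + x6 = 3, and every other listed constraint is also met.

Satisfiable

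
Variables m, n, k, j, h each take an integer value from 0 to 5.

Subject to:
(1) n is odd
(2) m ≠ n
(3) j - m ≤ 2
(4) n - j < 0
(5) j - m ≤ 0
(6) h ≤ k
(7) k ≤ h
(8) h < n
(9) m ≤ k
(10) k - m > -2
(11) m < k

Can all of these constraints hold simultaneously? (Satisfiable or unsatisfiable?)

Constraints 4, 5, 7, 8, and 9 give j ≤ m, m ≤ k, k ≤ h, h < n, n < j. Chaining: j ≤ m ≤ k ≤ h < n < j, which forces j < j — impossible.

Unsatisfiable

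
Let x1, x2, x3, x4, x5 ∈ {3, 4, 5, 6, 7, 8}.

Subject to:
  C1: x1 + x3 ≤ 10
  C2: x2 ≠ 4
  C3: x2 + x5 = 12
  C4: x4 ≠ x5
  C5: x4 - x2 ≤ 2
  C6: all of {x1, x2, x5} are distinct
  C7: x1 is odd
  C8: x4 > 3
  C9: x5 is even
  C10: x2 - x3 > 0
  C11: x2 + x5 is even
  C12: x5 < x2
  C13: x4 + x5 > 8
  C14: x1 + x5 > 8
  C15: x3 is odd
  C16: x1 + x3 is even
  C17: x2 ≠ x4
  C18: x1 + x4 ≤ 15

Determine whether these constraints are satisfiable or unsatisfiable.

One satisfying assignment is x1 = 5, x2 = 8, x3 = 5, x4 = 7, x5 = 4.
For the less obvious constraints — constraint 1: x1 + x3 = 10; constraint 3: x2 + x5 = 12; constraint 5: x4 - x2 = -1 — and the others hold by inspection.

Satisfiable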